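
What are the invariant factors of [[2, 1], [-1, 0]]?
(x - 1)^2

The Jordan structure of A has elementary divisors (x - 1)^2. Arranging the block sizes at each eigenvalue in decreasing order and taking row products gives the invariant factors.

Invariant factors (smallest first, each dividing the next): (x - 1)^2.

Check: the last factor (x - 1)^2 is the minimal polynomial, and the product (x - 1)^2 is the characteristic polynomial.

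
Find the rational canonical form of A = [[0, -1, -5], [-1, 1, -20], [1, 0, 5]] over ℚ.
R = [[0, 0, 20], [1, 0, -9], [0, 1, 6]]

The invariant factors of A (the non-unit diagonal entries of the Smith normal form of xI - A over ℚ[x]) are (x - 5)(x^2 - x + 4), each dividing the next. The characteristic polynomial is their product, (x - 5)(x^2 - x + 4).

The rational canonical form is the block-diagonal matrix of companion matrices C(f_i):
R = [[0, 0, 20], [1, 0, -9], [0, 1, 6]].

Note the characteristic polynomial does not split into linear factors over ℚ, so A has no Jordan form over ℚ; the rational canonical form exists over any field.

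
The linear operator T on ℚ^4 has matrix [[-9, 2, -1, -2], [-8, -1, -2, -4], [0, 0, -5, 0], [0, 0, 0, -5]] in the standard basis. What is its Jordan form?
J = [[-5, 1, 0, 0], [0, -5, 0, 0], [0, 0, -5, 0], [0, 0, 0, -5]]

The characteristic polynomial is det(xI - A) = (x + 5)^4, so the eigenvalues are -5 (algebraic multiplicity 4).

For λ = -5: rank(A + 5I) = 1, rank((A + 5I)^2) = 0. The eigenspace has dimension 4 - 1 = 3, so there are 3 Jordan blocks; the rank sequence gives block sizes [2, 1, 1].

Assembling the blocks gives the Jordan form J above.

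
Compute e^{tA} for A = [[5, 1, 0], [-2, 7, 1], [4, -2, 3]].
A has Jordan form J = [[5, 1, 0], [0, 5, 1], [0, 0, 5]] with A = PJP^{-1}, so e^{tA} = P e^{tJ} P^{-1}.

For a Jordan block J_k(λ), e^{tJ_k(λ)} = e^{λt} · (I + tN + t^2 N^2/2! + ... + t^{k-1} N^{k-1}/(k-1)!) where N is the nilpotent superdiagonal part.

Assembling the blocks and conjugating back gives the entries of e^{tA} as shown above.

e^{tA} = [[(1 - t^2)*e^{5*t}, t*(t + 1)*e^{5*t}, t^2*e^{5*t}/2], [-2*t*e^{5*t}, (2*t + 1)*e^{5*t}, t*e^{5*t}], [2*t*(2 - t)*e^{5*t}, 2*t*(t - 1)*e^{5*t}, (t^2 - 2*t + 1)*e^{5*t}]]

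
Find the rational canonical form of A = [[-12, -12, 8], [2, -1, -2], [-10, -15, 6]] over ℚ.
R = [[-4, 0, 0], [0, 0, 4], [0, 1, -3]]

The invariant factors of A (the non-unit diagonal entries of the Smith normal form of xI - A over ℚ[x]) are x + 4, (x - 1)(x + 4), each dividing the next. The characteristic polynomial is their product, (x - 1)(x + 4)^2.

The rational canonical form is the block-diagonal matrix of companion matrices C(f_i):
R = [[-4, 0, 0], [0, 0, 4], [0, 1, -3]].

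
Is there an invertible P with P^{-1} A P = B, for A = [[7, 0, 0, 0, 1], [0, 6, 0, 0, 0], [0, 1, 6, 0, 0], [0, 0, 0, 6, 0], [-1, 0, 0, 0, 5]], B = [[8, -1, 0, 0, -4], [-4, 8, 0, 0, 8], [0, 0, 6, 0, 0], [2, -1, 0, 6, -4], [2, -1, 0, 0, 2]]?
No.

Both have characteristic polynomial (x - 6)^5 and minimal polynomial (x - 6)^2. But rank(A - 6I) = 2 for A while rank(B - 6I) = 1 for B, so the number of Jordan blocks at λ = 6 differs. A and B are not similar.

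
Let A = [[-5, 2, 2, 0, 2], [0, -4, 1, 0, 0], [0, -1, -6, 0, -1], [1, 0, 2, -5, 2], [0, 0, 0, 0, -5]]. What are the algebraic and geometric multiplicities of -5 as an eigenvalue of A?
The characteristic polynomial is (x + 5)^5, so the factor x + 5 appears with exponent 5: the algebraic multiplicity is 5.

rank(A + 5I) = 3, so the eigenspace has dimension 5 - 3 = 2: the geometric multiplicity is 2.

Since 2 < 5, A is not diagonalizable.

algebraic multiplicity 5, geometric multiplicity 2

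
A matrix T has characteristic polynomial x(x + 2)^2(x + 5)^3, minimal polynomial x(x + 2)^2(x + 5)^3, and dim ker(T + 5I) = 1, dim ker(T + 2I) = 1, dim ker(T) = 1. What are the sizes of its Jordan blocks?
Jordan blocks: (-5, 3), (-2, 2), (0, 1)

λ = -5: algebraic multiplicity 3 (exponent in χ_T), largest block size 3 (exponent in m_T), 1 block (geometric multiplicity). This forces block sizes [3].
λ = -2: algebraic multiplicity 2 (exponent in χ_T), largest block size 2 (exponent in m_T), 1 block (geometric multiplicity). This forces block sizes [2].
λ = 0: algebraic multiplicity 1 (exponent in χ_T), largest block size 1 (exponent in m_T), 1 block (geometric multiplicity). This forces block sizes [1].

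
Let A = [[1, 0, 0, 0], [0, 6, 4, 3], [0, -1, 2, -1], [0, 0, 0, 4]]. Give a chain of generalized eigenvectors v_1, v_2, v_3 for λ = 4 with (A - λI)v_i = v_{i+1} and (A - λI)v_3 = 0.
We seek v_1 ∈ ker((A - 4I)^3) \ ker((A - 4I)^2), then set v_{i+1} = (A - 4I) v_i.

One such chain is v_1 = [[0, 0, -1, 1]]^T, v_2 = [[0, -1, 1, 0]]^T, v_3 = [[0, 2, -1, 0]]^T. Check: (A - 4I) v_3 = [[0, 0, 0, 0]]^T = 0.

v_1 = [[0, 0, -1, 1]]^T, v_2 = [[0, -1, 1, 0]]^T, v_3 = [[0, 2, -1, 0]]^T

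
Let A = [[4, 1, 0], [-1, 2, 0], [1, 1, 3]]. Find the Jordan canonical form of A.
J = [[3, 1, 0], [0, 3, 0], [0, 0, 3]]

The characteristic polynomial is det(xI - A) = (x - 3)^3, so the eigenvalues are 3 (algebraic multiplicity 3).

For λ = 3: rank(A - 3I) = 1, rank((A - 3I)^2) = 0. The eigenspace has dimension 3 - 1 = 2, so there are 2 Jordan blocks; the rank sequence gives block sizes [2, 1].

Assembling the blocks gives the Jordan form J above.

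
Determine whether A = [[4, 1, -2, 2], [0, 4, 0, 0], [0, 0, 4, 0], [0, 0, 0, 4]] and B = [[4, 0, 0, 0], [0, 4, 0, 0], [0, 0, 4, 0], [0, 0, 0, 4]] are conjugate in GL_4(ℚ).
Both have characteristic polynomial (x - 4)^4, but the minimal polynomial of A is (x - 4)^2 while the minimal polynomial of B is x - 4. The minimal polynomial is a similarity invariant, so A and B are not similar.

No.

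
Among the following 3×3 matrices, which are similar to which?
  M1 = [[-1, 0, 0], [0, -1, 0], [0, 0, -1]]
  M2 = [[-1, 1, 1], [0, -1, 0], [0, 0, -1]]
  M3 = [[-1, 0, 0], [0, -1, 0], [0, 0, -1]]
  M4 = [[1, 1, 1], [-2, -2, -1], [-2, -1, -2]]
Characteristic polynomials: χ_{M1} = (x + 1)^3, χ_{M2} = (x + 1)^3, χ_{M3} = (x + 1)^3, χ_{M4} = (x + 1)^3.

{M1, M3}: invariant factors x + 1, x + 1, x + 1.

{M2, M4}: invariant factors x + 1, (x + 1)^2.

Matrices are similar if and only if their invariant-factor lists agree; the partition into similarity classes is {M1, M3}, {M2, M4}.

2 classes: {M1, M3}, {M2, M4}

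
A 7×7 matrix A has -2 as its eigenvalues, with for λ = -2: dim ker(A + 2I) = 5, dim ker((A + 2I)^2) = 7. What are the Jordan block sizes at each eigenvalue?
λ = -2: successive nullity increments [5, 2] count blocks of size ≥ k; block sizes are [2, 2, 1, 1, 1].

Jordan blocks: (-2, 2), (-2, 2), (-2, 1), (-2, 1), (-2, 1)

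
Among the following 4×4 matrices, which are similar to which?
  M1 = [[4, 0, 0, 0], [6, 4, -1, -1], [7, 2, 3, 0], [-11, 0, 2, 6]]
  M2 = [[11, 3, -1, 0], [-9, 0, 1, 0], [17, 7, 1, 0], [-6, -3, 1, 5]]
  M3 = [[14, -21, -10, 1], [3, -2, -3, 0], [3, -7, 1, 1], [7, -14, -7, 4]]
2 classes: {M1, M2}, {M3}

Characteristic polynomials: χ_{M1} = (x - 5)(x - 4)^3, χ_{M2} = (x - 5)(x - 4)^3, χ_{M3} = (x - 5)(x - 4)^3.

{M1, M2}: invariant factors (x - 5)(x - 4)^3.

{M3}: invariant factors x - 4, (x - 5)(x - 4)^2.

Matrices are similar if and only if their invariant-factor lists agree; the partition into similarity classes is {M1, M2}, {M3}.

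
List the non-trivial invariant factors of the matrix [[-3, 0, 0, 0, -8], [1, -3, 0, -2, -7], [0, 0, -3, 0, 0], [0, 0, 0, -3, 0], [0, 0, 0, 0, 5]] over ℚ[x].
x + 3, x + 3, (x - 5)(x + 3)^2

The Jordan structure of A has elementary divisors (x + 3)^2, (x + 3), (x + 3), (x - 5). Arranging the block sizes at each eigenvalue in decreasing order and taking row products gives the invariant factors.

Invariant factors (smallest first, each dividing the next): x + 3, x + 3, (x - 5)(x + 3)^2.

Check: the last factor (x - 5)(x + 3)^2 is the minimal polynomial, and the product (x - 5)(x + 3)^4 is the characteristic polynomial.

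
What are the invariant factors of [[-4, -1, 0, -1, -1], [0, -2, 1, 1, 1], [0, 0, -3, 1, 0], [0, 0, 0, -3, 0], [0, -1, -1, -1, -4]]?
x + 3, (x + 3)^3(x + 4)

The Jordan structure of A has elementary divisors (x + 4), (x + 3)^3, (x + 3). Arranging the block sizes at each eigenvalue in decreasing order and taking row products gives the invariant factors.

Invariant factors (smallest first, each dividing the next): x + 3, (x + 3)^3(x + 4).

Check: the last factor (x + 3)^3(x + 4) is the minimal polynomial, and the product (x + 3)^4(x + 4) is the characteristic polynomial.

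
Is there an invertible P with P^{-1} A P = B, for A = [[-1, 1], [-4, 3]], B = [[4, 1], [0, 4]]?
No.

trace(A) = 2 but trace(B) = 8. The trace is a similarity invariant, so A and B are not similar.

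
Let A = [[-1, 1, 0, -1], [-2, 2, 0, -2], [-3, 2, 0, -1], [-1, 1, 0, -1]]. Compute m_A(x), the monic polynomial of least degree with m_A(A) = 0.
The characteristic polynomial factors as x^4. The minimal polynomial is ∏(x - λ)^{k_λ} where k_λ is the size of the largest Jordan block at λ.

For λ = 0: rank(A) = 2, and the largest Jordan block has size 2 (the smallest k with rank(A^k) = rank(A^(k+1))).

So m_A(x) = x^2.

m_A(x) = x^2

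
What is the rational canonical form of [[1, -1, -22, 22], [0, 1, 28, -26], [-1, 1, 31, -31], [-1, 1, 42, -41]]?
R = [[0, 0, 0, -9], [1, 0, 0, 24], [0, 1, 0, -10], [0, 0, 1, -8]]

The invariant factors of A (the non-unit diagonal entries of the Smith normal form of xI - A over ℚ[x]) are (x^2 + 4x - 3)^2, each dividing the next. The characteristic polynomial is their product, (x^2 + 4x - 3)^2.

The rational canonical form is the block-diagonal matrix of companion matrices C(f_i):
R = [[0, 0, 0, -9], [1, 0, 0, 24], [0, 1, 0, -10], [0, 0, 1, -8]].

Note the characteristic polynomial does not split into linear factors over ℚ, so A has no Jordan form over ℚ; the rational canonical form exists over any field.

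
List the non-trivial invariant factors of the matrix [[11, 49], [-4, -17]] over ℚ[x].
(x + 3)^2

The Jordan structure of A has elementary divisors (x + 3)^2. Arranging the block sizes at each eigenvalue in decreasing order and taking row products gives the invariant factors.

Invariant factors (smallest first, each dividing the next): (x + 3)^2.

Check: the last factor (x + 3)^2 is the minimal polynomial, and the product (x + 3)^2 is the characteristic polynomial.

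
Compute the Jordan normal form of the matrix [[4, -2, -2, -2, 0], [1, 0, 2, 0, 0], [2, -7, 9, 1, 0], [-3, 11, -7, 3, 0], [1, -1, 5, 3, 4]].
J = [[4, 1, 0, 0, 0], [0, 4, 0, 0, 0], [0, 0, 4, 1, 0], [0, 0, 0, 4, 0], [0, 0, 0, 0, 4]]

The characteristic polynomial is det(xI - A) = (x - 4)^5, so the eigenvalues are 4 (algebraic multiplicity 5).

For λ = 4: rank(A - 4I) = 2, rank((A - 4I)^2) = 0. The eigenspace has dimension 5 - 2 = 3, so there are 3 Jordan blocks; the rank sequence gives block sizes [2, 2, 1].

Assembling the blocks gives the Jordan form J above.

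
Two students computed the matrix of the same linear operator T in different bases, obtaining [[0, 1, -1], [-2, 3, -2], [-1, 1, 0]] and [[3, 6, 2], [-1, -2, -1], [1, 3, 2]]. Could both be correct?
Two matrices over a field are similar if and only if they have the same invariant factors.

Both A and B have characteristic polynomial (x - 1)^3 and minimal polynomial (x - 1)^2. Computing further, both have invariant factors x - 1, (x - 1)^2. Hence A and B are similar.

Yes.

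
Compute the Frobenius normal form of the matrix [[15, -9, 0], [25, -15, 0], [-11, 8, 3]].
The invariant factors of A (the non-unit diagonal entries of the Smith normal form of xI - A over ℚ[x]) are x^2(x - 3), each dividing the next. The characteristic polynomial is their product, x^2(x - 3).

The rational canonical form is the block-diagonal matrix of companion matrices C(f_i):
R = [[0, 0, 0], [1, 0, 0], [0, 1, 3]].

R = [[0, 0, 0], [1, 0, 0], [0, 1, 3]]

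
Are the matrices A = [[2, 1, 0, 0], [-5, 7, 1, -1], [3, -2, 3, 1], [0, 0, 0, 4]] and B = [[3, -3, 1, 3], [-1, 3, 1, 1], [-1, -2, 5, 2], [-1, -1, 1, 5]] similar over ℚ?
Two matrices over a field are similar if and only if they have the same invariant factors.

Both A and B have characteristic polynomial (x - 4)^4 and minimal polynomial (x - 4)^3. Computing further, both have invariant factors x - 4, (x - 4)^3. Hence A and B are similar.

Yes.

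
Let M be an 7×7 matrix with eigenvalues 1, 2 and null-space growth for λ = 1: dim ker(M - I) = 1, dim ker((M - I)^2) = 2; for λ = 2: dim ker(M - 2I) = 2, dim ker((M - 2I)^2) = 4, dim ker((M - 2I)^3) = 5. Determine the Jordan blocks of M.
λ = 1: successive nullity increments [1, 1] count blocks of size ≥ k; block sizes are [2].
λ = 2: successive nullity increments [2, 2, 1] count blocks of size ≥ k; block sizes are [3, 2].

Jordan blocks: (1, 2), (2, 3), (2, 2)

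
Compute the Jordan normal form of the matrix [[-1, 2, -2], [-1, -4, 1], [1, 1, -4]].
J = [[-3, 1, 0], [0, -3, 0], [0, 0, -3]]

The characteristic polynomial is det(xI - A) = (x + 3)^3, so the eigenvalues are -3 (algebraic multiplicity 3).

For λ = -3: rank(A + 3I) = 1, rank((A + 3I)^2) = 0. The eigenspace has dimension 3 - 1 = 2, so there are 2 Jordan blocks; the rank sequence gives block sizes [2, 1].

Assembling the blocks gives the Jordan form J above.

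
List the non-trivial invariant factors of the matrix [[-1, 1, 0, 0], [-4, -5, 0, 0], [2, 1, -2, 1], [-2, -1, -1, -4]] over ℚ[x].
(x + 3)^2, (x + 3)^2

The Jordan structure of A has elementary divisors (x + 3)^2, (x + 3)^2. Arranging the block sizes at each eigenvalue in decreasing order and taking row products gives the invariant factors.

Invariant factors (smallest first, each dividing the next): (x + 3)^2, (x + 3)^2.

Check: the last factor (x + 3)^2 is the minimal polynomial, and the product (x + 3)^4 is the characteristic polynomial.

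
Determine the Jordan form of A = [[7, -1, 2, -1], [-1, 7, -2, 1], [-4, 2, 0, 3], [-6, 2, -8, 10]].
J = [[6, 1, 0, 0], [0, 6, 0, 0], [0, 0, 6, 1], [0, 0, 0, 6]]

The characteristic polynomial is det(xI - A) = (x - 6)^4, so the eigenvalues are 6 (algebraic multiplicity 4).

For λ = 6: rank(A - 6I) = 2, rank((A - 6I)^2) = 0. The eigenspace has dimension 4 - 2 = 2, so there are 2 Jordan blocks; the rank sequence gives block sizes [2, 2].

Assembling the blocks gives the Jordan form J above.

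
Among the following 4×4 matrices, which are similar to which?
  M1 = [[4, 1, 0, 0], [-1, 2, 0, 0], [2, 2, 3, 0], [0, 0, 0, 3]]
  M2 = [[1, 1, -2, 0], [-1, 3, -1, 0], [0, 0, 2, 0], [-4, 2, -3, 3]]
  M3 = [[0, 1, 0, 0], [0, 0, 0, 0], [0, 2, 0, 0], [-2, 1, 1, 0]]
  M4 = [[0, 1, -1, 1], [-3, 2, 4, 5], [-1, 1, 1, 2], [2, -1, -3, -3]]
3 classes: {M1}, {M2}, {M3, M4}

Characteristic polynomials: χ_{M1} = (x - 3)^4, χ_{M2} = (x - 3)(x - 2)^3, χ_{M3} = x^4, χ_{M4} = x^4.

{M1}: invariant factors x - 3, x - 3, (x - 3)^2.

{M2}: invariant factors (x - 3)(x - 2)^3.

{M3, M4}: invariant factors x^2, x^2.

Matrices are similar if and only if their invariant-factor lists agree; the partition into similarity classes is {M1}, {M2}, {M3, M4}.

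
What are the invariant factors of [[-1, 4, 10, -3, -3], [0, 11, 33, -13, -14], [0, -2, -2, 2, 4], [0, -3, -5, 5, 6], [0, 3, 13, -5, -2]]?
x - 4, (x - 4)(x - 2)^2(x + 1)

The Jordan structure of A has elementary divisors (x + 1), (x - 2)^2, (x - 4), (x - 4). Arranging the block sizes at each eigenvalue in decreasing order and taking row products gives the invariant factors.

Invariant factors (smallest first, each dividing the next): x - 4, (x - 4)(x - 2)^2(x + 1).

Check: the last factor (x - 4)(x - 2)^2(x + 1) is the minimal polynomial, and the product (x - 4)^2(x - 2)^2(x + 1) is the characteristic polynomial.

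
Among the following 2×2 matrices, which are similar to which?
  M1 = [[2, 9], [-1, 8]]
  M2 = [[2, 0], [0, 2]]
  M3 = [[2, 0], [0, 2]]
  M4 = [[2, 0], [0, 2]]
Characteristic polynomials: χ_{M1} = (x - 5)^2, χ_{M2} = (x - 2)^2, χ_{M3} = (x - 2)^2, χ_{M4} = (x - 2)^2.

{M1}: invariant factors (x - 5)^2.

{M2, M3, M4}: invariant factors x - 2, x - 2.

Matrices are similar if and only if their invariant-factor lists agree; the partition into similarity classes is {M1}, {M2, M3, M4}.

2 classes: {M1}, {M2, M3, M4}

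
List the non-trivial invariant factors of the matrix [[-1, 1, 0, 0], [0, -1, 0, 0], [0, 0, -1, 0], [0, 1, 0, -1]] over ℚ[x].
x + 1, x + 1, (x + 1)^2

The Jordan structure of A has elementary divisors (x + 1)^2, (x + 1), (x + 1). Arranging the block sizes at each eigenvalue in decreasing order and taking row products gives the invariant factors.

Invariant factors (smallest first, each dividing the next): x + 1, x + 1, (x + 1)^2.

Check: the last factor (x + 1)^2 is the minimal polynomial, and the product (x + 1)^4 is the characteristic polynomial.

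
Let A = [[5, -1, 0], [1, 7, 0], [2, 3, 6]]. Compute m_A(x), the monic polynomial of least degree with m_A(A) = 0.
The characteristic polynomial factors as (x - 6)^3. The minimal polynomial is ∏(x - λ)^{k_λ} where k_λ is the size of the largest Jordan block at λ.

For λ = 6: rank(A - 6I) = 2, and the largest Jordan block has size 3 (the smallest k with rank((A - 6I)^k) = rank((A - 6I)^(k+1))).

So m_A(x) = (x - 6)^3.

m_A(x) = (x - 6)^3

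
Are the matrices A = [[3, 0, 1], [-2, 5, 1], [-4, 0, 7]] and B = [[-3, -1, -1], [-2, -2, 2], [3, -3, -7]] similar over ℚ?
No.

trace(A) = 15 but trace(B) = -12. The trace is a similarity invariant, so A and B are not similar.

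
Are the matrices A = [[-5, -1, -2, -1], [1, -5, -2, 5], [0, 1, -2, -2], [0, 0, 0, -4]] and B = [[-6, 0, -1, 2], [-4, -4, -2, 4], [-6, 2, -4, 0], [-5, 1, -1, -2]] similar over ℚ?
Yes.

Two matrices over a field are similar if and only if they have the same invariant factors.

Both A and B have characteristic polynomial (x + 4)^4 and minimal polynomial (x + 4)^3. Computing further, both have invariant factors x + 4, (x + 4)^3. Hence A and B are similar.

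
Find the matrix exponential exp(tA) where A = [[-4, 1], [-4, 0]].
e^{tA} = [[(1 - 2*t)*e^{-2*t}, t*e^{-2*t}], [-4*t*e^{-2*t}, (2*t + 1)*e^{-2*t}]]

A has Jordan form J = [[-2, 1], [0, -2]] with A = PJP^{-1}, so e^{tA} = P e^{tJ} P^{-1}.

For a Jordan block J_k(λ), e^{tJ_k(λ)} = e^{λt} · (I + tN + t^2 N^2/2! + ... + t^{k-1} N^{k-1}/(k-1)!) where N is the nilpotent superdiagonal part.

Assembling the blocks and conjugating back gives the entries of e^{tA} as shown above.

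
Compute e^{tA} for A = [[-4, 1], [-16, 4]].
e^{tA} = [[1 - 4*t, t], [-16*t, 4*t + 1]]

A has Jordan form J = [[0, 1], [0, 0]] with A = PJP^{-1}, so e^{tA} = P e^{tJ} P^{-1}.

For a Jordan block J_k(λ), e^{tJ_k(λ)} = e^{λt} · (I + tN + t^2 N^2/2! + ... + t^{k-1} N^{k-1}/(k-1)!) where N is the nilpotent superdiagonal part.

Assembling the blocks and conjugating back gives the entries of e^{tA} as shown above.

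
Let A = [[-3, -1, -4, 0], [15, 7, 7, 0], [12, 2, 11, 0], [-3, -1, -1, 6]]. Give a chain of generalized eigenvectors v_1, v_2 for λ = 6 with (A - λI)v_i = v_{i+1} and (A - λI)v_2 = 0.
We seek v_1 ∈ ker((A - 6I)^2) \ ker(A - 6I), then set v_{i+1} = (A - 6I) v_i.

One such chain is v_1 = [[0, 1, 0, 0]]^T, v_2 = [[-1, 1, 2, -1]]^T. Check: (A - 6I) v_2 = [[0, 0, 0, 0]]^T = 0.

v_1 = [[0, 1, 0, 0]]^T, v_2 = [[-1, 1, 2, -1]]^T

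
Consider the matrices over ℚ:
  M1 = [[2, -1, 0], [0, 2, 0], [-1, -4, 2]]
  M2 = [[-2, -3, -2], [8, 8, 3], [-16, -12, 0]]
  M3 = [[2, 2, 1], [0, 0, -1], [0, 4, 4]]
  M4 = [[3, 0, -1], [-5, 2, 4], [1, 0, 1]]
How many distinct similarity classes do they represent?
Characteristic polynomials: χ_{M1} = (x - 2)^3, χ_{M2} = (x - 2)^3, χ_{M3} = (x - 2)^3, χ_{M4} = (x - 2)^3.

{M1, M2, M4}: invariant factors (x - 2)^3.

{M3}: invariant factors x - 2, (x - 2)^2.

Matrices are similar if and only if their invariant-factor lists agree; the partition into similarity classes is {M1, M2, M4}, {M3}.

2 classes: {M1, M2, M4}, {M3}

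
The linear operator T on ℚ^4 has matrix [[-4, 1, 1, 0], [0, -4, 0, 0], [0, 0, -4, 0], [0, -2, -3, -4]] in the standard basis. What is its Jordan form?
The characteristic polynomial is det(xI - A) = (x + 4)^4, so the eigenvalues are -4 (algebraic multiplicity 4).

For λ = -4: rank(A + 4I) = 2, rank((A + 4I)^2) = 0. The eigenspace has dimension 4 - 2 = 2, so there are 2 Jordan blocks; the rank sequence gives block sizes [2, 2].

Assembling the blocks gives the Jordan form J above.

J = [[-4, 1, 0, 0], [0, -4, 0, 0], [0, 0, -4, 1], [0, 0, 0, -4]]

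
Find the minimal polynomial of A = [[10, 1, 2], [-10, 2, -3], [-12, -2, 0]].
m_A(x) = (x - 4)^3

The characteristic polynomial factors as (x - 4)^3. The minimal polynomial is ∏(x - λ)^{k_λ} where k_λ is the size of the largest Jordan block at λ.

For λ = 4: rank(A - 4I) = 2, and the largest Jordan block has size 3 (the smallest k with rank((A - 4I)^k) = rank((A - 4I)^(k+1))).

So m_A(x) = (x - 4)^3.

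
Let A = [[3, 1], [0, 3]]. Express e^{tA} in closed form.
A has Jordan form J = [[3, 1], [0, 3]] with A = PJP^{-1}, so e^{tA} = P e^{tJ} P^{-1}.

For a Jordan block J_k(λ), e^{tJ_k(λ)} = e^{λt} · (I + tN + t^2 N^2/2! + ... + t^{k-1} N^{k-1}/(k-1)!) where N is the nilpotent superdiagonal part.

Assembling the blocks and conjugating back gives the entries of e^{tA} as shown above.

e^{tA} = [[e^{3*t}, t*e^{3*t}], [0, e^{3*t}]]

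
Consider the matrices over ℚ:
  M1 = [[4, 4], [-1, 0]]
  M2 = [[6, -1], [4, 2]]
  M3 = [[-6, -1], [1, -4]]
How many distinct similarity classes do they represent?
3 classes: {M1}, {M2}, {M3}

Characteristic polynomials: χ_{M1} = (x - 2)^2, χ_{M2} = (x - 4)^2, χ_{M3} = (x + 5)^2.

{M1}: invariant factors (x - 2)^2.

{M2}: invariant factors (x - 4)^2.

{M3}: invariant factors (x + 5)^2.

Matrices are similar if and only if their invariant-factor lists agree; the partition into similarity classes is {M1}, {M2}, {M3}.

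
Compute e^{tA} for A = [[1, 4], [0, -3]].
e^{tA} = [[e^{t}, e^{t} - e^{-3*t}], [0, e^{-3*t}]]

A has Jordan form J = [[-3, 0], [0, 1]] with A = PJP^{-1}, so e^{tA} = P e^{tJ} P^{-1}.

For a Jordan block J_k(λ), e^{tJ_k(λ)} = e^{λt} · (I + tN + t^2 N^2/2! + ... + t^{k-1} N^{k-1}/(k-1)!) where N is the nilpotent superdiagonal part.

Assembling the blocks and conjugating back gives the entries of e^{tA} as shown above.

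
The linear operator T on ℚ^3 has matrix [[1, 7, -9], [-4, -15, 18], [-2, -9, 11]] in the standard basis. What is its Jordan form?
J = [[-1, 1, 0], [0, -1, 1], [0, 0, -1]]

The characteristic polynomial is det(xI - A) = (x + 1)^3, so the eigenvalues are -1 (algebraic multiplicity 3).

For λ = -1: rank(A + I) = 2, rank((A + I)^2) = 1, rank((A + I)^3) = 0. The eigenspace has dimension 3 - 2 = 1, so there is 1 Jordan block; the rank sequence gives block sizes [3].

Assembling the blocks gives the Jordan form J above.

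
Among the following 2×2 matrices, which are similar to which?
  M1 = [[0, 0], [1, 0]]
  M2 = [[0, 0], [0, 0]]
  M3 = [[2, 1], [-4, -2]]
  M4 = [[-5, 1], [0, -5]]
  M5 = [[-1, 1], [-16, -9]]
Characteristic polynomials: χ_{M1} = x^2, χ_{M2} = x^2, χ_{M3} = x^2, χ_{M4} = (x + 5)^2, χ_{M5} = (x + 5)^2.

{M1, M3}: invariant factors x^2.

{M2}: invariant factors x, x.

{M4, M5}: invariant factors (x + 5)^2.

Matrices are similar if and only if their invariant-factor lists agree; the partition into similarity classes is {M1, M3}, {M2}, {M4, M5}.

3 classes: {M1, M3}, {M2}, {M4, M5}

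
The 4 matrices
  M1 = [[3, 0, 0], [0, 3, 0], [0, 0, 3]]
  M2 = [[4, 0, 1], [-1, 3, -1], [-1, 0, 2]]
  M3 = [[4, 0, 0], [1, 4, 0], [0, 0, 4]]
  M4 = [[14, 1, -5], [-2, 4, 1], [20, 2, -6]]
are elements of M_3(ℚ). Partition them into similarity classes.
4 classes: {M1}, {M2}, {M3}, {M4}

Characteristic polynomials: χ_{M1} = (x - 3)^3, χ_{M2} = (x - 3)^3, χ_{M3} = (x - 4)^3, χ_{M4} = (x - 4)^3.

{M1}: invariant factors x - 3, x - 3, x - 3.

{M2}: invariant factors x - 3, (x - 3)^2.

{M3}: invariant factors x - 4, (x - 4)^2.

{M4}: invariant factors (x - 4)^3.

Matrices are similar if and only if their invariant-factor lists agree; the partition into similarity classes is {M1}, {M2}, {M3}, {M4}.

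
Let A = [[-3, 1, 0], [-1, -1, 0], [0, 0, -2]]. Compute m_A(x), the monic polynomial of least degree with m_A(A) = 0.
The characteristic polynomial factors as (x + 2)^3. The minimal polynomial is ∏(x - λ)^{k_λ} where k_λ is the size of the largest Jordan block at λ.

For λ = -2: rank(A + 2I) = 1, and the largest Jordan block has size 2 (the smallest k with rank((A + 2I)^k) = rank((A + 2I)^(k+1))).

So m_A(x) = (x + 2)^2.

m_A(x) = (x + 2)^2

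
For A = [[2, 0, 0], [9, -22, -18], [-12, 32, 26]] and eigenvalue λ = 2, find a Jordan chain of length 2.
v_1 = [[-1, 1, -2]]^T, v_2 = [[0, 3, -4]]^T

We seek v_1 ∈ ker((A - 2I)^2) \ ker(A - 2I), then set v_{i+1} = (A - 2I) v_i.

One such chain is v_1 = [[-1, 1, -2]]^T, v_2 = [[0, 3, -4]]^T. Check: (A - 2I) v_2 = [[0, 0, 0]]^T = 0.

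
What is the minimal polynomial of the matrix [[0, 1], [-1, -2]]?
The characteristic polynomial factors as (x + 1)^2. The minimal polynomial is ∏(x - λ)^{k_λ} where k_λ is the size of the largest Jordan block at λ.

For λ = -1: rank(A + I) = 1, and the largest Jordan block has size 2 (the smallest k with rank((A + I)^k) = rank((A + I)^(k+1))).

So m_A(x) = (x + 1)^2.

m_A(x) = (x + 1)^2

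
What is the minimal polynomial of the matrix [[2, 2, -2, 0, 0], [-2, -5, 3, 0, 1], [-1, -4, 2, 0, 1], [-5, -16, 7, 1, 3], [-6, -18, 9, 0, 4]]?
m_A(x) = x(x - 1)^2

The characteristic polynomial factors as x(x - 1)^4. The minimal polynomial is ∏(x - λ)^{k_λ} where k_λ is the size of the largest Jordan block at λ.

For λ = 0: rank(A) = 4, and the largest Jordan block has size 1 (the smallest k with rank(A^k) = rank(A^(k+1))).
For λ = 1: rank(A - I) = 2, and the largest Jordan block has size 2 (the smallest k with rank((A - I)^k) = rank((A - I)^(k+1))).

So m_A(x) = x(x - 1)^2.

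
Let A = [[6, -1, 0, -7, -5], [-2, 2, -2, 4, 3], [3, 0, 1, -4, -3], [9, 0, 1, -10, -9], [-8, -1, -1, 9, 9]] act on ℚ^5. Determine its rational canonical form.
The invariant factors of A (the non-unit diagonal entries of the Smith normal form of xI - A over ℚ[x]) are x^2 - 3x + 3, (x - 2)(x^2 - 3x + 3), each dividing the next. The characteristic polynomial is their product, (x - 2)(x^2 - 3x + 3)^2.

The rational canonical form is the block-diagonal matrix of companion matrices C(f_i):
R = [[0, -3, 0, 0, 0], [1, 3, 0, 0, 0], [0, 0, 0, 0, 6], [0, 0, 1, 0, -9], [0, 0, 0, 1, 5]].

Note the characteristic polynomial does not split into linear factors over ℚ, so A has no Jordan form over ℚ; the rational canonical form exists over any field.

R = [[0, -3, 0, 0, 0], [1, 3, 0, 0, 0], [0, 0, 0, 0, 6], [0, 0, 1, 0, -9], [0, 0, 0, 1, 5]]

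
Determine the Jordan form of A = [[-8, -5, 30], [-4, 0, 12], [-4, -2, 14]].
J = [[2, 1, 0], [0, 2, 0], [0, 0, 2]]

The characteristic polynomial is det(xI - A) = (x - 2)^3, so the eigenvalues are 2 (algebraic multiplicity 3).

For λ = 2: rank(A - 2I) = 1, rank((A - 2I)^2) = 0. The eigenspace has dimension 3 - 1 = 2, so there are 2 Jordan blocks; the rank sequence gives block sizes [2, 1].

Assembling the blocks gives the Jordan form J above.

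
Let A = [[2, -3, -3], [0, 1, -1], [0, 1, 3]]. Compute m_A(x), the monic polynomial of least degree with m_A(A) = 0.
The characteristic polynomial factors as (x - 2)^3. The minimal polynomial is ∏(x - λ)^{k_λ} where k_λ is the size of the largest Jordan block at λ.

For λ = 2: rank(A - 2I) = 1, and the largest Jordan block has size 2 (the smallest k with rank((A - 2I)^k) = rank((A - 2I)^(k+1))).

So m_A(x) = (x - 2)^2.

m_A(x) = (x - 2)^2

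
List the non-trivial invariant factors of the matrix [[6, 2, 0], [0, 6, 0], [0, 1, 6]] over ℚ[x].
The Jordan structure of A has elementary divisors (x - 6)^2, (x - 6). Arranging the block sizes at each eigenvalue in decreasing order and taking row products gives the invariant factors.

Invariant factors (smallest first, each dividing the next): x - 6, (x - 6)^2.

Check: the last factor (x - 6)^2 is the minimal polynomial, and the product (x - 6)^3 is the characteristic polynomial.

x - 6, (x - 6)^2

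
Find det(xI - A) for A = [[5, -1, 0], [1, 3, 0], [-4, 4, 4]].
xI - A = [[x - 5, 1, 0], [-1, x - 3, 0], [4, -4, x - 4]].

Expanding det(xI - A) along the first row:
det(xI - A) = + (x - 5)·det([[x - 3, 0], [-4, x - 4]]) - (1)·det([[-1, 0], [4, x - 4]]) + (0)·det([[-1, x - 3], [4, -4]]).

Evaluating gives χ_A(x) = x^3 - 12x^2 + 48x - 64 = (x - 4)^3.

χ_A(x) = (x - 4)^3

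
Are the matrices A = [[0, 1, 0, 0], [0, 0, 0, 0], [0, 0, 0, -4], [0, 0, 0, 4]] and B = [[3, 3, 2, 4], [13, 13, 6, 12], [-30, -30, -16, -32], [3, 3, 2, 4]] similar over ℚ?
Two matrices over a field are similar if and only if they have the same invariant factors.

Both A and B have characteristic polynomial x^3(x - 4) and minimal polynomial x^2(x - 4). Computing further, both have invariant factors x, x^2(x - 4). Hence A and B are similar.

Yes.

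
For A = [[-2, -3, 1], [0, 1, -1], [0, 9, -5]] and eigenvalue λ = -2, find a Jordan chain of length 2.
We seek v_1 ∈ ker((A + 2I)^2) \ ker(A + 2I), then set v_{i+1} = (A + 2I) v_i.

One such chain is v_1 = [[-2, 1, 2]]^T, v_2 = [[-1, 1, 3]]^T. Check: (A + 2I) v_2 = [[0, 0, 0]]^T = 0.

v_1 = [[-2, 1, 2]]^T, v_2 = [[-1, 1, 3]]^T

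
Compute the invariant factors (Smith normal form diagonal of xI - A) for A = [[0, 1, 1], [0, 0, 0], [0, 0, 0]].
The Jordan structure of A has elementary divisors x^2, x. Arranging the block sizes at each eigenvalue in decreasing order and taking row products gives the invariant factors.

Invariant factors (smallest first, each dividing the next): x, x^2.

Check: the last factor x^2 is the minimal polynomial, and the product x^3 is the characteristic polynomial.

x, x^2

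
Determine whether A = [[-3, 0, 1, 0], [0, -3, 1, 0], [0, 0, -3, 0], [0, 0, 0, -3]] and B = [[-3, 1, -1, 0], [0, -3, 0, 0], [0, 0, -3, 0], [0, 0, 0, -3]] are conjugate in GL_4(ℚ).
Yes.

Two matrices over a field are similar if and only if they have the same invariant factors.

Both A and B have characteristic polynomial (x + 3)^4 and minimal polynomial (x + 3)^2. Computing further, both have invariant factors x + 3, x + 3, (x + 3)^2. Hence A and B are similar.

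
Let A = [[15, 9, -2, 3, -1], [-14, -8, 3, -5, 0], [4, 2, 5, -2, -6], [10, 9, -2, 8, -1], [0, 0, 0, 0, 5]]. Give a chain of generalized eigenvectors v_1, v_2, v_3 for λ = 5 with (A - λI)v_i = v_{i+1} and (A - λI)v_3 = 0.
We seek v_1 ∈ ker((A - 5I)^3) \ ker((A - 5I)^2), then set v_{i+1} = (A - 5I) v_i.

One such chain is v_1 = [[0, 0, 1, 0, 0]]^T, v_2 = [[-2, 3, 0, -2, 0]]^T, v_3 = [[1, -1, 2, 1, 0]]^T. Check: (A - 5I) v_3 = [[0, 0, 0, 0, 0]]^T = 0.

v_1 = [[0, 0, 1, 0, 0]]^T, v_2 = [[-2, 3, 0, -2, 0]]^T, v_3 = [[1, -1, 2, 1, 0]]^T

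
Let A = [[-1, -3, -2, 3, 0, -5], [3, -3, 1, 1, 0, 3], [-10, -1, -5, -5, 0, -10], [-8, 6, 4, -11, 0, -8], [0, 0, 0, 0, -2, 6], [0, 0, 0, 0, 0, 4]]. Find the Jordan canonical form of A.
J = [[-5, 1, 0, 0, 0, 0], [0, -5, 1, 0, 0, 0], [0, 0, -5, 0, 0, 0], [0, 0, 0, -5, 0, 0], [0, 0, 0, 0, -2, 0], [0, 0, 0, 0, 0, 4]]

The characteristic polynomial is det(xI - A) = (x - 4)(x + 2)(x + 5)^4, so the eigenvalues are -5 (algebraic multiplicity 4), -2 (algebraic multiplicity 1), 4 (algebraic multiplicity 1).

For λ = -5: rank(A + 5I) = 4, rank((A + 5I)^2) = 3, rank((A + 5I)^3) = 2. The eigenspace has dimension 6 - 4 = 2, so there are 2 Jordan blocks; the rank sequence gives block sizes [3, 1].

For λ = -2: algebraic multiplicity 1 gives one 1×1 block.

For λ = 4: algebraic multiplicity 1 gives one 1×1 block.

Assembling the blocks gives the Jordan form J above.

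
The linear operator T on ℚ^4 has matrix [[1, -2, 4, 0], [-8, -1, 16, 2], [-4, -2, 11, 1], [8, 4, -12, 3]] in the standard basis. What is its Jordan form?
J = [[1, 0, 0, 0], [0, 3, 0, 0], [0, 0, 5, 1], [0, 0, 0, 5]]

The characteristic polynomial is det(xI - A) = (x - 5)^2(x - 3)(x - 1), so the eigenvalues are 1 (algebraic multiplicity 1), 3 (algebraic multiplicity 1), 5 (algebraic multiplicity 2).

For λ = 1: algebraic multiplicity 1 gives one 1×1 block.

For λ = 3: algebraic multiplicity 1 gives one 1×1 block.

For λ = 5: rank(A - 5I) = 3, rank((A - 5I)^2) = 2. The eigenspace has dimension 4 - 3 = 1, so there is 1 Jordan block; the rank sequence gives block sizes [2].

Assembling the blocks gives the Jordan form J above.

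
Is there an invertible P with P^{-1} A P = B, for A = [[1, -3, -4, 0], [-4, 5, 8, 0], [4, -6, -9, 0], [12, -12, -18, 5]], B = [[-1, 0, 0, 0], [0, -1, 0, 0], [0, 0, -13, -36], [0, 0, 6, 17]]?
Both have characteristic polynomial (x - 5)(x + 1)^3, but the minimal polynomial of A is (x - 5)(x + 1)^2 while the minimal polynomial of B is (x - 5)(x + 1). The minimal polynomial is a similarity invariant, so A and B are not similar.

No.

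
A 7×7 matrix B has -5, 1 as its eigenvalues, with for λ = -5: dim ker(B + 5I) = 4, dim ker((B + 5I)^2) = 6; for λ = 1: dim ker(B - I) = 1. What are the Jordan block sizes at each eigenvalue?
Jordan blocks: (-5, 2), (-5, 2), (-5, 1), (-5, 1), (1, 1)

λ = -5: successive nullity increments [4, 2] count blocks of size ≥ k; block sizes are [2, 2, 1, 1].
λ = 1: successive nullity increments [1] count blocks of size ≥ k; block sizes are [1].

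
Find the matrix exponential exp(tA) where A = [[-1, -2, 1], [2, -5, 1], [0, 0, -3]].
e^{tA} = [[(2*t + 1)*e^{-3*t}, -2*t*e^{-3*t}, t*e^{-3*t}], [2*t*e^{-3*t}, (1 - 2*t)*e^{-3*t}, t*e^{-3*t}], [0, 0, e^{-3*t}]]

A has Jordan form J = [[-3, 1, 0], [0, -3, 0], [0, 0, -3]] with A = PJP^{-1}, so e^{tA} = P e^{tJ} P^{-1}.

For a Jordan block J_k(λ), e^{tJ_k(λ)} = e^{λt} · (I + tN + t^2 N^2/2! + ... + t^{k-1} N^{k-1}/(k-1)!) where N is the nilpotent superdiagonal part.

Assembling the blocks and conjugating back gives the entries of e^{tA} as shown above.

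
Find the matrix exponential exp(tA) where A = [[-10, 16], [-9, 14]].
e^{tA} = [[(1 - 12*t)*e^{2*t}, 16*t*e^{2*t}], [-9*t*e^{2*t}, (12*t + 1)*e^{2*t}]]

A has Jordan form J = [[2, 1], [0, 2]] with A = PJP^{-1}, so e^{tA} = P e^{tJ} P^{-1}.

For a Jordan block J_k(λ), e^{tJ_k(λ)} = e^{λt} · (I + tN + t^2 N^2/2! + ... + t^{k-1} N^{k-1}/(k-1)!) where N is the nilpotent superdiagonal part.

Assembling the blocks and conjugating back gives the entries of e^{tA} as shown above.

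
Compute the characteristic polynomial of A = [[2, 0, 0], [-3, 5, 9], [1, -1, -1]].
xI - A = [[x - 2, 0, 0], [3, x - 5, -9], [-1, 1, x + 1]].

Expanding det(xI - A) along the first row:
det(xI - A) = + (x - 2)·det([[x - 5, -9], [1, x + 1]]) - (0)·det([[3, -9], [-1, x + 1]]) + (0)·det([[3, x - 5], [-1, 1]]).

Evaluating gives χ_A(x) = x^3 - 6x^2 + 12x - 8 = (x - 2)^3.

χ_A(x) = (x - 2)^3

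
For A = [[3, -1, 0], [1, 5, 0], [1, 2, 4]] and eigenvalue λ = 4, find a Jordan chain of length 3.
v_1 = [[1, 0, 0]]^T, v_2 = [[-1, 1, 1]]^T, v_3 = [[0, 0, 1]]^T

We seek v_1 ∈ ker((A - 4I)^3) \ ker((A - 4I)^2), then set v_{i+1} = (A - 4I) v_i.

One such chain is v_1 = [[1, 0, 0]]^T, v_2 = [[-1, 1, 1]]^T, v_3 = [[0, 0, 1]]^T. Check: (A - 4I) v_3 = [[0, 0, 0]]^T = 0.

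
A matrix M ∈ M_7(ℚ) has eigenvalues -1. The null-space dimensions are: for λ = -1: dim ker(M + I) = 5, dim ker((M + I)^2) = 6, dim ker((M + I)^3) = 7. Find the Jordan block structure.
λ = -1: successive nullity increments [5, 1, 1] count blocks of size ≥ k; block sizes are [3, 1, 1, 1, 1].

Jordan blocks: (-1, 3), (-1, 1), (-1, 1), (-1, 1), (-1, 1)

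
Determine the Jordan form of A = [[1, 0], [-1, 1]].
J = [[1, 1], [0, 1]]

The characteristic polynomial is det(xI - A) = (x - 1)^2, so the eigenvalues are 1 (algebraic multiplicity 2).

For λ = 1: rank(A - I) = 1, rank((A - I)^2) = 0. The eigenspace has dimension 2 - 1 = 1, so there is 1 Jordan block; the rank sequence gives block sizes [2].

Assembling the blocks gives the Jordan form J above.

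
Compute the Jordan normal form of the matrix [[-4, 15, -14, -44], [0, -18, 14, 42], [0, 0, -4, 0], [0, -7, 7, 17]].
The characteristic polynomial is det(xI - A) = (x - 3)(x + 4)^3, so the eigenvalues are -4 (algebraic multiplicity 3), 3 (algebraic multiplicity 1).

For λ = -4: rank(A + 4I) = 2, rank((A + 4I)^2) = 1. The eigenspace has dimension 4 - 2 = 2, so there are 2 Jordan blocks; the rank sequence gives block sizes [2, 1].

For λ = 3: algebraic multiplicity 1 gives one 1×1 block.

Assembling the blocks gives the Jordan form J above.

J = [[-4, 1, 0, 0], [0, -4, 0, 0], [0, 0, -4, 0], [0, 0, 0, 3]]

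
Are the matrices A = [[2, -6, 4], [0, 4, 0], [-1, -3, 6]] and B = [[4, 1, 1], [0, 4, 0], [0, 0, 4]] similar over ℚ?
Yes.

Two matrices over a field are similar if and only if they have the same invariant factors.

Both A and B have characteristic polynomial (x - 4)^3 and minimal polynomial (x - 4)^2. Computing further, both have invariant factors x - 4, (x - 4)^2. Hence A and B are similar.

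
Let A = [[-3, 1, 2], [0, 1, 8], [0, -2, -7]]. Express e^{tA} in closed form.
A has Jordan form J = [[-3, 1, 0], [0, -3, 0], [0, 0, -3]] with A = PJP^{-1}, so e^{tA} = P e^{tJ} P^{-1}.

For a Jordan block J_k(λ), e^{tJ_k(λ)} = e^{λt} · (I + tN + t^2 N^2/2! + ... + t^{k-1} N^{k-1}/(k-1)!) where N is the nilpotent superdiagonal part.

Assembling the blocks and conjugating back gives the entries of e^{tA} as shown above.

e^{tA} = [[e^{-3*t}, t*e^{-3*t}, 2*t*e^{-3*t}], [0, (4*t + 1)*e^{-3*t}, 8*t*e^{-3*t}], [0, -2*t*e^{-3*t}, (1 - 4*t)*e^{-3*t}]]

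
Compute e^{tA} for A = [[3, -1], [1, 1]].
e^{tA} = [[(t + 1)*e^{2*t}, -t*e^{2*t}], [t*e^{2*t}, (1 - t)*e^{2*t}]]

A has Jordan form J = [[2, 1], [0, 2]] with A = PJP^{-1}, so e^{tA} = P e^{tJ} P^{-1}.

For a Jordan block J_k(λ), e^{tJ_k(λ)} = e^{λt} · (I + tN + t^2 N^2/2! + ... + t^{k-1} N^{k-1}/(k-1)!) where N is the nilpotent superdiagonal part.

Assembling the blocks and conjugating back gives the entries of e^{tA} as shown above.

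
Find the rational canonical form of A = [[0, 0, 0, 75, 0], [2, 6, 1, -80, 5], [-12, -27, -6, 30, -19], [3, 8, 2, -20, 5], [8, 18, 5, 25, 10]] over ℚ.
R = [[0, 0, 0, 0, 75], [1, 0, 0, 0, 5], [0, 1, 0, 0, -7], [0, 0, 1, 0, -26], [0, 0, 0, 1, -10]]

The invariant factors of A (the non-unit diagonal entries of the Smith normal form of xI - A over ℚ[x]) are (x + 5)^2(x^3 + x - 3), each dividing the next. The characteristic polynomial is their product, (x + 5)^2(x^3 + x - 3).

The rational canonical form is the block-diagonal matrix of companion matrices C(f_i):
R = [[0, 0, 0, 0, 75], [1, 0, 0, 0, 5], [0, 1, 0, 0, -7], [0, 0, 1, 0, -26], [0, 0, 0, 1, -10]].

Note the characteristic polynomial does not split into linear factors over ℚ, so A has no Jordan form over ℚ; the rational canonical form exists over any field.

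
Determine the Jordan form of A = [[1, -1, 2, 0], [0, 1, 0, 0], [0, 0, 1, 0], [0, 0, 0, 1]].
J = [[1, 1, 0, 0], [0, 1, 0, 0], [0, 0, 1, 0], [0, 0, 0, 1]]

The characteristic polynomial is det(xI - A) = (x - 1)^4, so the eigenvalues are 1 (algebraic multiplicity 4).

For λ = 1: rank(A - I) = 1, rank((A - I)^2) = 0. The eigenspace has dimension 4 - 1 = 3, so there are 3 Jordan blocks; the rank sequence gives block sizes [2, 1, 1].

Assembling the blocks gives the Jordan form J above.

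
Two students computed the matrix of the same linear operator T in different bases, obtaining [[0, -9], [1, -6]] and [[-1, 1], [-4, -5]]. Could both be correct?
Yes.

Two matrices over a field are similar if and only if they have the same invariant factors.

Both A and B have characteristic polynomial (x + 3)^2 and minimal polynomial (x + 3)^2. Computing further, both have invariant factors (x + 3)^2. Hence A and B are similar.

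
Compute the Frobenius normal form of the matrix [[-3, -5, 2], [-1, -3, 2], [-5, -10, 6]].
R = [[0, 0, 4], [1, 0, 2], [0, 1, 0]]

The invariant factors of A (the non-unit diagonal entries of the Smith normal form of xI - A over ℚ[x]) are (x - 2)(x^2 + 2x + 2), each dividing the next. The characteristic polynomial is their product, (x - 2)(x^2 + 2x + 2).

The rational canonical form is the block-diagonal matrix of companion matrices C(f_i):
R = [[0, 0, 4], [1, 0, 2], [0, 1, 0]].

Note the characteristic polynomial does not split into linear factors over ℚ, so A has no Jordan form over ℚ; the rational canonical form exists over any field.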